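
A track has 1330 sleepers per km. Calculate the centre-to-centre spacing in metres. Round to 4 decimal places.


Spacing = 1000 m / number of sleepers
Spacing = 1000 / 1330
Spacing = 0.7519 m

0.7519


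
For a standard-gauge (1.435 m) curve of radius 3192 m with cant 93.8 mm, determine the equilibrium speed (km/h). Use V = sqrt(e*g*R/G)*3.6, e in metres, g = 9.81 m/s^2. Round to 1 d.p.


Convert cant: e = 93.8 mm = 0.0938 m
V_ms = sqrt(0.0938 * 9.81 * 3192 / 1.435)
V_ms = sqrt(2046.834966) = 45.242 m/s
V = 45.242 * 3.6 = 162.9 km/h

162.9


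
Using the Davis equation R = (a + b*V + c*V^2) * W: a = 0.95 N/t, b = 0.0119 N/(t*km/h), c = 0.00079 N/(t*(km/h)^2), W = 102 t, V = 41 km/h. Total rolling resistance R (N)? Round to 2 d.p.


b*V = 0.0119 * 41 = 0.4879
c*V^2 = 0.00079 * 1681 = 1.32799
R_per_t = 0.95 + 0.4879 + 1.32799 = 2.76589 N/t
R_total = 2.76589 * 102 = 282.12 N

282.12


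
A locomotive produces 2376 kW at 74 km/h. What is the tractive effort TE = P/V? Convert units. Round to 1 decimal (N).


Convert: P = 2376 kW = 2376000 W
V = 74 / 3.6 = 20.5556 m/s
TE = 2376000 / 20.5556
TE = 115589.2 N

115589.2


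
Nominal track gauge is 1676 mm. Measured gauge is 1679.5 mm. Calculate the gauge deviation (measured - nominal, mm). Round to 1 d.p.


Deviation = measured - nominal
Deviation = 1679.5 - 1676
Deviation = 3.5 mm

3.5


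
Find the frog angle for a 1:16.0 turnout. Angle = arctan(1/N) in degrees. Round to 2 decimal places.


1/N = 1/16.0 = 0.0625
angle = arctan(0.0625) = 0.062419 rad
angle = 0.062419 * 180/pi = 3.58 degrees

3.58


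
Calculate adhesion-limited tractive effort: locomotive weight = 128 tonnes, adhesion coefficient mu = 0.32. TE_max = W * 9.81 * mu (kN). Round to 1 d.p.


TE_max = W * g * mu
TE_max = 128 * 9.81 * 0.32
TE_max = 1255.68 * 0.32
TE_max = 401.8 kN

401.8


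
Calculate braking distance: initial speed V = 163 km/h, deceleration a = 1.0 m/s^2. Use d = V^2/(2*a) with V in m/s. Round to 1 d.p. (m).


Convert speed: V = 163 / 3.6 = 45.2778 m/s
V^2 = 2050.0772
d = 2050.0772 / (2 * 1.0)
d = 2050.0772 / 2.0
d = 1025.0 m

1025.0


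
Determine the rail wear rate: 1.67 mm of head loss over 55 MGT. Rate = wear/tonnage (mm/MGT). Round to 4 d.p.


Wear rate = total wear / cumulative tonnage
Rate = 1.67 / 55
Rate = 0.0304 mm/MGT

0.0304


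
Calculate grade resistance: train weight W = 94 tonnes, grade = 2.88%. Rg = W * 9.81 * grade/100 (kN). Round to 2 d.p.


Rg = W * 9.81 * grade / 100
Rg = 94 * 9.81 * 2.88 / 100
Rg = 922.14 * 0.0288
Rg = 26.56 kN

26.56


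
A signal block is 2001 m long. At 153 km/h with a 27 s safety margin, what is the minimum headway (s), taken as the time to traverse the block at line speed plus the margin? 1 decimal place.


V = 153 / 3.6 = 42.5 m/s
Block traversal time = 2001 / 42.5 = 47.0824 s
Headway = 47.0824 + 27
Headway = 74.1 s

74.1


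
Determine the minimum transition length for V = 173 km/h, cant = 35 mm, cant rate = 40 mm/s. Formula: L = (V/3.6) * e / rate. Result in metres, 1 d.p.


Convert speed: V = 173 / 3.6 = 48.0556 m/s
L = 48.0556 * 35 / 40
L = 1681.9444 / 40
L = 42.0 m

42.0


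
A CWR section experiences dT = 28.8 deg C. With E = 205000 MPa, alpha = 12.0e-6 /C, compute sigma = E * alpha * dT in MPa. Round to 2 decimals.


sigma = E * alpha * dT
sigma = 205000 * 12.0e-6 * 28.8
sigma = 2.46 * 28.8
sigma = 70.85 MPa

70.85


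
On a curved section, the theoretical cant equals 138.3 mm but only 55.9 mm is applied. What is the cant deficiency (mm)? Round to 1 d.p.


Cant deficiency = equilibrium cant - actual cant
CD = 138.3 - 55.9
CD = 82.4 mm

82.4


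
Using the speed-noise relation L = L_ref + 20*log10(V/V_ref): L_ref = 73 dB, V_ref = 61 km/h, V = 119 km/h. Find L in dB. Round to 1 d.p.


V/V_ref = 119 / 61 = 1.95082
log10(1.95082) = 0.290217
20 * 0.290217 = 5.8043
L = 73 + 5.8043 = 78.8 dB

78.8


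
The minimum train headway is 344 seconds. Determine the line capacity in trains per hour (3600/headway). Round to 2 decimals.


Capacity = 3600 / headway
Capacity = 3600 / 344
Capacity = 10.47 trains/hour

10.47


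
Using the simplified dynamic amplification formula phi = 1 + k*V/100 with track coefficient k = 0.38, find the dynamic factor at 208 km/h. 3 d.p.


phi = 1 + k * V / 100
phi = 1 + 0.38 * 208 / 100
phi = 1 + 0.7904
phi = 1.790

1.790


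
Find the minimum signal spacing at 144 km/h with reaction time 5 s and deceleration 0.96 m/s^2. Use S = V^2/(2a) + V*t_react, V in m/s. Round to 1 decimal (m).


V = 144 / 3.6 = 40.0 m/s
Braking distance = 40.0^2 / (2*0.96) = 833.3333 m
Sighting distance = 40.0 * 5 = 200.0 m
S = 833.3333 + 200.0 = 1033.3 m

1033.3


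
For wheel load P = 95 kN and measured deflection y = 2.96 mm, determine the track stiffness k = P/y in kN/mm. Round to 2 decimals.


Track stiffness k = P / y
k = 95 / 2.96
k = 32.09 kN/mm

32.09


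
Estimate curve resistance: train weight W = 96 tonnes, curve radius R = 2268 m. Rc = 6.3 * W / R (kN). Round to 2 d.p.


Rc = 6.3 * W / R
Rc = 6.3 * 96 / 2268
Rc = 604.8 / 2268
Rc = 0.27 kN

0.27


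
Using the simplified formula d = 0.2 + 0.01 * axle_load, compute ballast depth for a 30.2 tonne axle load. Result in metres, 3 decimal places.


d = 0.2 + 0.01 * 30.2
d = 0.2 + 0.302
d = 0.502 m

0.502


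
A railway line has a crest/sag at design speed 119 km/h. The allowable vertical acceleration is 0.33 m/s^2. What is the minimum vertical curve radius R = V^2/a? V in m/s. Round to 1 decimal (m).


Convert speed: V = 119 / 3.6 = 33.0556 m/s
V^2 = 1092.6698 m^2/s^2
R_v = 1092.6698 / 0.33
R_v = 3311.1 m

3311.1


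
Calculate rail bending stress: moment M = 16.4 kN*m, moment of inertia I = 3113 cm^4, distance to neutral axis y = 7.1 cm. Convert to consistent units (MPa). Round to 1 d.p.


Convert units:
M = 16.4 kN*m = 16400000 N*mm
y = 7.1 cm = 71 mm
I = 3113 cm^4 = 31130000 mm^4
sigma = 16400000 * 71 / 31130000
sigma = 37.4 MPa

37.4


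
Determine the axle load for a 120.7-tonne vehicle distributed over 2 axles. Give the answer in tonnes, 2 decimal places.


Load per axle = total weight / number of axles
Load = 120.7 / 2
Load = 60.35 tonnes

60.35


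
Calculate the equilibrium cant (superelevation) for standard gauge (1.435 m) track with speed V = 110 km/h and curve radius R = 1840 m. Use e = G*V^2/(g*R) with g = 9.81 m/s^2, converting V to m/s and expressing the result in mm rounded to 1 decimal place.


Convert speed: V = 110 / 3.6 = 30.5556 m/s
Apply formula: e = 1.435 * 30.5556^2 / (9.81 * 1840)
e = 1.435 * 933.642 / 18050.4
e = 0.074224 m = 74.2 mm

74.2


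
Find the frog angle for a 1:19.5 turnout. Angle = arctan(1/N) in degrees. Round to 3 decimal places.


1/N = 1/19.5 = 0.051282
angle = arctan(0.051282) = 0.051237 rad
angle = 0.051237 * 180/pi = 2.936 degrees

2.936


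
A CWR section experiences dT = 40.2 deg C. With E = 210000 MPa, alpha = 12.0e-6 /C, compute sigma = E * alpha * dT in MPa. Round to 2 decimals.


sigma = E * alpha * dT
sigma = 210000 * 12.0e-6 * 40.2
sigma = 2.52 * 40.2
sigma = 101.30 MPa

101.30


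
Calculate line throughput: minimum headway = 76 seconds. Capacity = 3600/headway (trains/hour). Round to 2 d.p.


Capacity = 3600 / headway
Capacity = 3600 / 76
Capacity = 47.37 trains/hour

47.37


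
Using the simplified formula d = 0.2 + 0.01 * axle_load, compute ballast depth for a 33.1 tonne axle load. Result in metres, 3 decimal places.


d = 0.2 + 0.01 * 33.1
d = 0.2 + 0.331
d = 0.531 m

0.531


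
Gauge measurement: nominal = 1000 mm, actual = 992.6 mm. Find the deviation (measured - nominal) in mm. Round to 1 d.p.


Deviation = measured - nominal
Deviation = 992.6 - 1000
Deviation = -7.4 mm

-7.4


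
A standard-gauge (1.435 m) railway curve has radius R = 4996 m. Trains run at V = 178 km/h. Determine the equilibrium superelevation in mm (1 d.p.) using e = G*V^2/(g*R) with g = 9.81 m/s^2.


Convert speed: V = 178 / 3.6 = 49.4444 m/s
Apply formula: e = 1.435 * 49.4444^2 / (9.81 * 4996)
e = 1.435 * 2444.7531 / 49010.76
e = 0.071581 m = 71.6 mm

71.6


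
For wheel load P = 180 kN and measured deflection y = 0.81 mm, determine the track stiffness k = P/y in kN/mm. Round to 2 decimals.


Track stiffness k = P / y
k = 180 / 0.81
k = 222.22 kN/mm

222.22


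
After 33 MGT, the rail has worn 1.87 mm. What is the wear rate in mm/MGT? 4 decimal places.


Wear rate = total wear / cumulative tonnage
Rate = 1.87 / 33
Rate = 0.0567 mm/MGT

0.0567


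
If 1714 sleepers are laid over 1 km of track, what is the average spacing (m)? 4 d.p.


Spacing = 1000 m / number of sleepers
Spacing = 1000 / 1714
Spacing = 0.5834 m

0.5834


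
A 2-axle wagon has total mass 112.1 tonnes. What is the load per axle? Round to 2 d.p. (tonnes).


Load per axle = total weight / number of axles
Load = 112.1 / 2
Load = 56.05 tonnes

56.05


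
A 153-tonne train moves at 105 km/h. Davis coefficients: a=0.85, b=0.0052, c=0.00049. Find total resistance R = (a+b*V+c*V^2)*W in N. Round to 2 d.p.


b*V = 0.0052 * 105 = 0.546
c*V^2 = 0.00049 * 11025 = 5.40225
R_per_t = 0.85 + 0.546 + 5.40225 = 6.79825 N/t
R_total = 6.79825 * 153 = 1040.13 N

1040.13


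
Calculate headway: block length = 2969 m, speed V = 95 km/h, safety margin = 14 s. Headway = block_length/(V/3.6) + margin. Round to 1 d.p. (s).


V = 95 / 3.6 = 26.3889 m/s
Block traversal time = 2969 / 26.3889 = 112.5095 s
Headway = 112.5095 + 14
Headway = 126.5 s

126.5


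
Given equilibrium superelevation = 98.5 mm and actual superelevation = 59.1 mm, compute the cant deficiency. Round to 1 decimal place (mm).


Cant deficiency = equilibrium cant - actual cant
CD = 98.5 - 59.1
CD = 39.4 mm

39.4


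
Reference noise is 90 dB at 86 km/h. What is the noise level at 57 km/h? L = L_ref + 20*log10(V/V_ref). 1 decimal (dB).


V/V_ref = 57 / 86 = 0.662791
log10(0.662791) = -0.178624
20 * -0.178624 = -3.5725
L = 90 + -3.5725 = 86.4 dB

86.4


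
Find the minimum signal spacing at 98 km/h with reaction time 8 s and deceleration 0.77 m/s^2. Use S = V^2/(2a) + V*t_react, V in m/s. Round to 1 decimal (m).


V = 98 / 3.6 = 27.2222 m/s
Braking distance = 27.2222^2 / (2*0.77) = 481.2009 m
Sighting distance = 27.2222 * 8 = 217.7778 m
S = 481.2009 + 217.7778 = 699.0 m

699.0


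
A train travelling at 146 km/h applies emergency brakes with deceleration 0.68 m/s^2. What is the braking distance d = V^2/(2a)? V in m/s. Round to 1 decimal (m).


Convert speed: V = 146 / 3.6 = 40.5556 m/s
V^2 = 1644.7531
d = 1644.7531 / (2 * 0.68)
d = 1644.7531 / 1.36
d = 1209.4 m

1209.4


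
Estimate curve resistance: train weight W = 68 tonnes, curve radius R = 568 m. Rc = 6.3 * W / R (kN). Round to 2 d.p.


Rc = 6.3 * W / R
Rc = 6.3 * 68 / 568
Rc = 428.4 / 568
Rc = 0.75 kN

0.75


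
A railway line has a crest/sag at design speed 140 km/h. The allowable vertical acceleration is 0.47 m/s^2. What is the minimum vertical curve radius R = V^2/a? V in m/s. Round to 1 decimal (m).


Convert speed: V = 140 / 3.6 = 38.8889 m/s
V^2 = 1512.3457 m^2/s^2
R_v = 1512.3457 / 0.47
R_v = 3217.8 m

3217.8


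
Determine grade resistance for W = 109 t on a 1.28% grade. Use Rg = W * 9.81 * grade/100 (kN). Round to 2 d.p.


Rg = W * 9.81 * grade / 100
Rg = 109 * 9.81 * 1.28 / 100
Rg = 1069.29 * 0.0128
Rg = 13.69 kN

13.69


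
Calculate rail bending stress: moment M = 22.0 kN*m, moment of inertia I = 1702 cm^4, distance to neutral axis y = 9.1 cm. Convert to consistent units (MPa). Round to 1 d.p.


Convert units:
M = 22.0 kN*m = 22000000 N*mm
y = 9.1 cm = 91 mm
I = 1702 cm^4 = 17020000 mm^4
sigma = 22000000 * 91 / 17020000
sigma = 117.6 MPa

117.6


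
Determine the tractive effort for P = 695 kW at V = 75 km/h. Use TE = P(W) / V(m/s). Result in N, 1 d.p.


Convert: P = 695 kW = 695000 W
V = 75 / 3.6 = 20.8333 m/s
TE = 695000 / 20.8333
TE = 33360.0 N

33360.0


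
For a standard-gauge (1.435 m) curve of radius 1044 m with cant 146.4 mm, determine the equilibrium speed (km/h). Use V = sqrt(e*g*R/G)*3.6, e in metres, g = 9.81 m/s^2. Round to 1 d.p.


Convert cant: e = 146.4 mm = 0.1464 m
V_ms = sqrt(0.1464 * 9.81 * 1044 / 1.435)
V_ms = sqrt(1044.861391) = 32.3243 m/s
V = 32.3243 * 3.6 = 116.4 km/h

116.4


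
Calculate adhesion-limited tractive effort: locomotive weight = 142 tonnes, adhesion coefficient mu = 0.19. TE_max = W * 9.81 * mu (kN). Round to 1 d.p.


TE_max = W * g * mu
TE_max = 142 * 9.81 * 0.19
TE_max = 1393.02 * 0.19
TE_max = 264.7 kN

264.7


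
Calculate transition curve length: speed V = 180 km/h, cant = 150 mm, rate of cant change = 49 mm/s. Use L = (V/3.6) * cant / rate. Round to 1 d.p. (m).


Convert speed: V = 180 / 3.6 = 50.0 m/s
L = 50.0 * 150 / 49
L = 7500.0 / 49
L = 153.1 m

153.1


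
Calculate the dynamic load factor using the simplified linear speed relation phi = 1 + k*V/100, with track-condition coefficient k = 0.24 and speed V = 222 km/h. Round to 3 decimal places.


phi = 1 + k * V / 100
phi = 1 + 0.24 * 222 / 100
phi = 1 + 0.5328
phi = 1.533

1.533


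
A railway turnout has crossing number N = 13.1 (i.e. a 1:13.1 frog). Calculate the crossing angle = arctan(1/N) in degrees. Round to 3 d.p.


1/N = 1/13.1 = 0.076336
angle = arctan(0.076336) = 0.076188 rad
angle = 0.076188 * 180/pi = 4.365 degrees

4.365


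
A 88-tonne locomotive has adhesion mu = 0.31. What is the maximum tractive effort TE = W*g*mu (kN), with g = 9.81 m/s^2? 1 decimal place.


TE_max = W * g * mu
TE_max = 88 * 9.81 * 0.31
TE_max = 863.28 * 0.31
TE_max = 267.6 kN

267.6


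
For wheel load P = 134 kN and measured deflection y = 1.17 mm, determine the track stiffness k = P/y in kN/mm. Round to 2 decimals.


Track stiffness k = P / y
k = 134 / 1.17
k = 114.53 kN/mm

114.53


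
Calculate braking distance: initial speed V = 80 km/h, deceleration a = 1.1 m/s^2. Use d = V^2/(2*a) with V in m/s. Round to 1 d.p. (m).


Convert speed: V = 80 / 3.6 = 22.2222 m/s
V^2 = 493.8272
d = 493.8272 / (2 * 1.1)
d = 493.8272 / 2.2
d = 224.5 m

224.5


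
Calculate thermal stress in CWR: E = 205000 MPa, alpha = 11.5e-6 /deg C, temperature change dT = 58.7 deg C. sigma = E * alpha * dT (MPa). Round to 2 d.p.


sigma = E * alpha * dT
sigma = 205000 * 11.5e-6 * 58.7
sigma = 2.3575 * 58.7
sigma = 138.39 MPa

138.39


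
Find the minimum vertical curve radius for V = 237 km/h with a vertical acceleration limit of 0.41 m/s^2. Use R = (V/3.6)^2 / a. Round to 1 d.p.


Convert speed: V = 237 / 3.6 = 65.8333 m/s
V^2 = 4334.0278 m^2/s^2
R_v = 4334.0278 / 0.41
R_v = 10570.8 m

10570.8


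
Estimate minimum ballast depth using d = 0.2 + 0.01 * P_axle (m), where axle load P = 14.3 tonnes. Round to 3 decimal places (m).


d = 0.2 + 0.01 * 14.3
d = 0.2 + 0.143
d = 0.343 m

0.343


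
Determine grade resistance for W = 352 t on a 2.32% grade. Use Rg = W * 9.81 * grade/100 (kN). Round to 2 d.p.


Rg = W * 9.81 * grade / 100
Rg = 352 * 9.81 * 2.32 / 100
Rg = 3453.12 * 0.0232
Rg = 80.11 kN

80.11


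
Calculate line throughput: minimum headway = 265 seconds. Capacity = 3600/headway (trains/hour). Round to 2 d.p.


Capacity = 3600 / headway
Capacity = 3600 / 265
Capacity = 13.58 trains/hour

13.58


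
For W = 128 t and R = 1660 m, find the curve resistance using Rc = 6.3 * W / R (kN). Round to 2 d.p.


Rc = 6.3 * W / R
Rc = 6.3 * 128 / 1660
Rc = 806.4 / 1660
Rc = 0.49 kN

0.49


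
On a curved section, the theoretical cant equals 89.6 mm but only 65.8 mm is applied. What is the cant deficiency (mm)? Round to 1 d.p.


Cant deficiency = equilibrium cant - actual cant
CD = 89.6 - 65.8
CD = 23.8 mm

23.8


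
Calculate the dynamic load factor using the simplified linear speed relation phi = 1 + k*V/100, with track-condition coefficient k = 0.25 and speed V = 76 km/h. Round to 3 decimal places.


phi = 1 + k * V / 100
phi = 1 + 0.25 * 76 / 100
phi = 1 + 0.19
phi = 1.190

1.190


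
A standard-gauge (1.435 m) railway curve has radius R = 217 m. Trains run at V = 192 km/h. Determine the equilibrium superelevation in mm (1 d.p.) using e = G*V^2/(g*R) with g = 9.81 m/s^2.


Convert speed: V = 192 / 3.6 = 53.3333 m/s
Apply formula: e = 1.435 * 53.3333^2 / (9.81 * 217)
e = 1.435 * 2844.4444 / 2128.77
e = 1.917435 m = 1917.4 mm

1917.4


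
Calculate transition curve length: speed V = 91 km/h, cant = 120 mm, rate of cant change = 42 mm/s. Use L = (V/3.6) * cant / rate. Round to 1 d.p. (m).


Convert speed: V = 91 / 3.6 = 25.2778 m/s
L = 25.2778 * 120 / 42
L = 3033.3333 / 42
L = 72.2 m

72.2


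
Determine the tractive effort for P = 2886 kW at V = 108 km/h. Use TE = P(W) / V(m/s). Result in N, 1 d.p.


Convert: P = 2886 kW = 2886000 W
V = 108 / 3.6 = 30.0 m/s
TE = 2886000 / 30.0
TE = 96200.0 N

96200.0


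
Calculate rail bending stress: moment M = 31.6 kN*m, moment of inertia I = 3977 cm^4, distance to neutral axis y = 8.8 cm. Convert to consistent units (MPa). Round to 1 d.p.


Convert units:
M = 31.6 kN*m = 31600000 N*mm
y = 8.8 cm = 88 mm
I = 3977 cm^4 = 39770000 mm^4
sigma = 31600000 * 88 / 39770000
sigma = 69.9 MPa

69.9


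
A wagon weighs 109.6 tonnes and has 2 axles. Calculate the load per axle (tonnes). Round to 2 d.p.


Load per axle = total weight / number of axles
Load = 109.6 / 2
Load = 54.80 tonnes

54.80


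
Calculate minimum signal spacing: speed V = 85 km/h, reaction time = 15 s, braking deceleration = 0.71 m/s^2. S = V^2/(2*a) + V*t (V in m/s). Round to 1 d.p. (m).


V = 85 / 3.6 = 23.6111 m/s
Braking distance = 23.6111^2 / (2*0.71) = 392.5948 m
Sighting distance = 23.6111 * 15 = 354.1667 m
S = 392.5948 + 354.1667 = 746.8 m

746.8


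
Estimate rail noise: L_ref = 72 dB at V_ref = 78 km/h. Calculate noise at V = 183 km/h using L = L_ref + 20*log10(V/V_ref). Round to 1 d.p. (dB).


V/V_ref = 183 / 78 = 2.346154
log10(2.346154) = 0.370356
20 * 0.370356 = 7.4071
L = 72 + 7.4071 = 79.4 dB

79.4


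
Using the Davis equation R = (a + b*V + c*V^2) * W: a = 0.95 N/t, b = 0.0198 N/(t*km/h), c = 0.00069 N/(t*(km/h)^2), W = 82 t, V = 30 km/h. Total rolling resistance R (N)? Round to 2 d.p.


b*V = 0.0198 * 30 = 0.594
c*V^2 = 0.00069 * 900 = 0.621
R_per_t = 0.95 + 0.594 + 0.621 = 2.165 N/t
R_total = 2.165 * 82 = 177.53 N

177.53


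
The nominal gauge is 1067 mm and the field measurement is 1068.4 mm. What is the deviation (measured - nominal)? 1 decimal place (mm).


Deviation = measured - nominal
Deviation = 1068.4 - 1067
Deviation = 1.4 mm

1.4


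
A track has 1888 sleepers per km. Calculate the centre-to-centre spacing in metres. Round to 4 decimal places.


Spacing = 1000 m / number of sleepers
Spacing = 1000 / 1888
Spacing = 0.5297 m

0.5297


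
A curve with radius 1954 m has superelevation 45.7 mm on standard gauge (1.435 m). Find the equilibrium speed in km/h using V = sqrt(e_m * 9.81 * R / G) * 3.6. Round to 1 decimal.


Convert cant: e = 45.7 mm = 0.0457 m
V_ms = sqrt(0.0457 * 9.81 * 1954 / 1.435)
V_ms = sqrt(610.460918) = 24.7075 m/s
V = 24.7075 * 3.6 = 88.9 km/h

88.9


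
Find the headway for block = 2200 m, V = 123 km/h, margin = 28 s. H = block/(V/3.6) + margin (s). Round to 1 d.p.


V = 123 / 3.6 = 34.1667 m/s
Block traversal time = 2200 / 34.1667 = 64.3902 s
Headway = 64.3902 + 28
Headway = 92.4 s

92.4


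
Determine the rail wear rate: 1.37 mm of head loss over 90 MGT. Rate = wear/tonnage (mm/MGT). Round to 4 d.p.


Wear rate = total wear / cumulative tonnage
Rate = 1.37 / 90
Rate = 0.0152 mm/MGT

0.0152


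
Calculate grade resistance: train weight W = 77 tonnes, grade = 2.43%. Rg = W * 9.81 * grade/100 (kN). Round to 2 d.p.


Rg = W * 9.81 * grade / 100
Rg = 77 * 9.81 * 2.43 / 100
Rg = 755.37 * 0.0243
Rg = 18.36 kN

18.36


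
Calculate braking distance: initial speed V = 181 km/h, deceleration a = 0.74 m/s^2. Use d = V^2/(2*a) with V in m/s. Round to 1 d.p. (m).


Convert speed: V = 181 / 3.6 = 50.2778 m/s
V^2 = 2527.8549
d = 2527.8549 / (2 * 0.74)
d = 2527.8549 / 1.48
d = 1708.0 m

1708.0


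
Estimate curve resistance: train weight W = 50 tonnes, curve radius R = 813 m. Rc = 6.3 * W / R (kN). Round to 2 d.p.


Rc = 6.3 * W / R
Rc = 6.3 * 50 / 813
Rc = 315.0 / 813
Rc = 0.39 kN

0.39


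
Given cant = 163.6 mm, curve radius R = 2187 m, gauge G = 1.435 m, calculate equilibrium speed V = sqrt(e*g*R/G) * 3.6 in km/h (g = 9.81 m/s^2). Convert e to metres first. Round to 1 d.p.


Convert cant: e = 163.6 mm = 0.1636 m
V_ms = sqrt(0.1636 * 9.81 * 2187 / 1.435)
V_ms = sqrt(2445.959089) = 49.4566 m/s
V = 49.4566 * 3.6 = 178.0 km/h

178.0


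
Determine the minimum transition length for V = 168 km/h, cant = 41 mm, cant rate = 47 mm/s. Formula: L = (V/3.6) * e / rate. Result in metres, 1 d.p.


Convert speed: V = 168 / 3.6 = 46.6667 m/s
L = 46.6667 * 41 / 47
L = 1913.3333 / 47
L = 40.7 m

40.7


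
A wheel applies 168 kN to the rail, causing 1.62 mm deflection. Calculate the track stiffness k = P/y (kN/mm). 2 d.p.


Track stiffness k = P / y
k = 168 / 1.62
k = 103.70 kN/mm

103.70


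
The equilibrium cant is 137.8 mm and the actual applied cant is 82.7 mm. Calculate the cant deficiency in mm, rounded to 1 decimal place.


Cant deficiency = equilibrium cant - actual cant
CD = 137.8 - 82.7
CD = 55.1 mm

55.1


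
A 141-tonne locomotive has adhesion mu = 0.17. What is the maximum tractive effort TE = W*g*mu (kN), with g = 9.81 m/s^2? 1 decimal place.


TE_max = W * g * mu
TE_max = 141 * 9.81 * 0.17
TE_max = 1383.21 * 0.17
TE_max = 235.1 kN

235.1


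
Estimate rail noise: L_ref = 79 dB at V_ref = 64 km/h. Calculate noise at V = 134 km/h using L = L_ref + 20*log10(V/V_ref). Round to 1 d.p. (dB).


V/V_ref = 134 / 64 = 2.09375
log10(2.09375) = 0.320925
20 * 0.320925 = 6.4185
L = 79 + 6.4185 = 85.4 dB

85.4


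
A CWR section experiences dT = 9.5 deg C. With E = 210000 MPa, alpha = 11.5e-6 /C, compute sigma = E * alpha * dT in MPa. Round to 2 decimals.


sigma = E * alpha * dT
sigma = 210000 * 11.5e-6 * 9.5
sigma = 2.415 * 9.5
sigma = 22.94 MPa

22.94


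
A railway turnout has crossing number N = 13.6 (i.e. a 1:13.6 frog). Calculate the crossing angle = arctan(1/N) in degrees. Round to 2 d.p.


1/N = 1/13.6 = 0.073529
angle = arctan(0.073529) = 0.073397 rad
angle = 0.073397 * 180/pi = 4.21 degrees

4.21


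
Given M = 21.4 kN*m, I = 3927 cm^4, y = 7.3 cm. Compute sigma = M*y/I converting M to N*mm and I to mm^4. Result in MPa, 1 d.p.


Convert units:
M = 21.4 kN*m = 21400000 N*mm
y = 7.3 cm = 73 mm
I = 3927 cm^4 = 39270000 mm^4
sigma = 21400000 * 73 / 39270000
sigma = 39.8 MPa

39.8


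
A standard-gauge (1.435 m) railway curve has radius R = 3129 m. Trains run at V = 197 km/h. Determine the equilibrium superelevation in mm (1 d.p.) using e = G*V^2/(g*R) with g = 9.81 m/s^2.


Convert speed: V = 197 / 3.6 = 54.7222 m/s
Apply formula: e = 1.435 * 54.7222^2 / (9.81 * 3129)
e = 1.435 * 2994.5216 / 30695.49
e = 0.139993 m = 140.0 mm

140.0


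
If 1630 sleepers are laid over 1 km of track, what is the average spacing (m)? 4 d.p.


Spacing = 1000 m / number of sleepers
Spacing = 1000 / 1630
Spacing = 0.6135 m

0.6135


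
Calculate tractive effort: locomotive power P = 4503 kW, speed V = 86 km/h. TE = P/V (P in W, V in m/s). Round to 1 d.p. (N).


Convert: P = 4503 kW = 4503000 W
V = 86 / 3.6 = 23.8889 m/s
TE = 4503000 / 23.8889
TE = 188497.7 N

188497.7


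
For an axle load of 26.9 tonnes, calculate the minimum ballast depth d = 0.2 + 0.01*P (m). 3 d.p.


d = 0.2 + 0.01 * 26.9
d = 0.2 + 0.269
d = 0.469 m

0.469


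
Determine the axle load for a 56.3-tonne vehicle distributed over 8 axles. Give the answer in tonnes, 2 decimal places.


Load per axle = total weight / number of axles
Load = 56.3 / 8
Load = 7.04 tonnes

7.04


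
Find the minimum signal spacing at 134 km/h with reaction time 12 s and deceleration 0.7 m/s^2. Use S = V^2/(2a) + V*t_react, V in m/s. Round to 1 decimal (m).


V = 134 / 3.6 = 37.2222 m/s
Braking distance = 37.2222^2 / (2*0.7) = 989.6384 m
Sighting distance = 37.2222 * 12 = 446.6667 m
S = 989.6384 + 446.6667 = 1436.3 m

1436.3


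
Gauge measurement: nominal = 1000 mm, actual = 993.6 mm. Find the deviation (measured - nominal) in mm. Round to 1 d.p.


Deviation = measured - nominal
Deviation = 993.6 - 1000
Deviation = -6.4 mm

-6.4


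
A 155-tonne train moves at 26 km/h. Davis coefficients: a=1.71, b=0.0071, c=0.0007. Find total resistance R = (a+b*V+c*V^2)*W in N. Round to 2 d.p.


b*V = 0.0071 * 26 = 0.1846
c*V^2 = 0.0007 * 676 = 0.4732
R_per_t = 1.71 + 0.1846 + 0.4732 = 2.3678 N/t
R_total = 2.3678 * 155 = 367.01 N

367.01


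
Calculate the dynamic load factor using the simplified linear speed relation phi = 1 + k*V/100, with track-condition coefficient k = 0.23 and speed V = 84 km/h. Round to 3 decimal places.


phi = 1 + k * V / 100
phi = 1 + 0.23 * 84 / 100
phi = 1 + 0.1932
phi = 1.193

1.193


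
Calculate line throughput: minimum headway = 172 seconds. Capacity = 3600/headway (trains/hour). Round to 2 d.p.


Capacity = 3600 / headway
Capacity = 3600 / 172
Capacity = 20.93 trains/hour

20.93


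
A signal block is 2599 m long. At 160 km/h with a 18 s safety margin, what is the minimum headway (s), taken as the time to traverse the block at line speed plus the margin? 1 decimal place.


V = 160 / 3.6 = 44.4444 m/s
Block traversal time = 2599 / 44.4444 = 58.4775 s
Headway = 58.4775 + 18
Headway = 76.5 s

76.5


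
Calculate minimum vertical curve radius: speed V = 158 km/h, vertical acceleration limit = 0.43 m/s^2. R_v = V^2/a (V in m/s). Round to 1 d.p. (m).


Convert speed: V = 158 / 3.6 = 43.8889 m/s
V^2 = 1926.2346 m^2/s^2
R_v = 1926.2346 / 0.43
R_v = 4479.6 m

4479.6


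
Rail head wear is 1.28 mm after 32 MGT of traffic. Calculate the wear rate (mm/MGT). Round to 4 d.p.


Wear rate = total wear / cumulative tonnage
Rate = 1.28 / 32
Rate = 0.0400 mm/MGT

0.0400


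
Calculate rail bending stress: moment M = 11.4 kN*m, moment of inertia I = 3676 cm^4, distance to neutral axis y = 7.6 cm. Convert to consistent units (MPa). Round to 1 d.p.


Convert units:
M = 11.4 kN*m = 11400000 N*mm
y = 7.6 cm = 76 mm
I = 3676 cm^4 = 36760000 mm^4
sigma = 11400000 * 76 / 36760000
sigma = 23.6 MPa

23.6


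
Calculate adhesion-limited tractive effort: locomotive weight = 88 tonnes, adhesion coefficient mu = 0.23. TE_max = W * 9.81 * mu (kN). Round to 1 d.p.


TE_max = W * g * mu
TE_max = 88 * 9.81 * 0.23
TE_max = 863.28 * 0.23
TE_max = 198.6 kN

198.6


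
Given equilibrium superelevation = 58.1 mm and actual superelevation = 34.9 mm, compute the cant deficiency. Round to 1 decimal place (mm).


Cant deficiency = equilibrium cant - actual cant
CD = 58.1 - 34.9
CD = 23.2 mm

23.2


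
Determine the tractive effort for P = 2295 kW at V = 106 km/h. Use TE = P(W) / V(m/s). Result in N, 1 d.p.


Convert: P = 2295 kW = 2295000 W
V = 106 / 3.6 = 29.4444 m/s
TE = 2295000 / 29.4444
TE = 77943.4 N

77943.4


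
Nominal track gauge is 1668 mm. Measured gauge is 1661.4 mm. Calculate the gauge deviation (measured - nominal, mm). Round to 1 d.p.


Deviation = measured - nominal
Deviation = 1661.4 - 1668
Deviation = -6.6 mm

-6.6


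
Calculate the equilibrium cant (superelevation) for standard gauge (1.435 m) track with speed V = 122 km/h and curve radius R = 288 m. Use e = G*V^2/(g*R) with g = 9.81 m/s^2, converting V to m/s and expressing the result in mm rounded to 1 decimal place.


Convert speed: V = 122 / 3.6 = 33.8889 m/s
Apply formula: e = 1.435 * 33.8889^2 / (9.81 * 288)
e = 1.435 * 1148.4568 / 2825.28
e = 0.583318 m = 583.3 mm

583.3


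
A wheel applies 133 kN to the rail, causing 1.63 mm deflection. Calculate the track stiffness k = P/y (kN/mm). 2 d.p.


Track stiffness k = P / y
k = 133 / 1.63
k = 81.60 kN/mm

81.60


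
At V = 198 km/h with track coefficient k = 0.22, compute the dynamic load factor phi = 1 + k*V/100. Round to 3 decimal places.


phi = 1 + k * V / 100
phi = 1 + 0.22 * 198 / 100
phi = 1 + 0.4356
phi = 1.436

1.436


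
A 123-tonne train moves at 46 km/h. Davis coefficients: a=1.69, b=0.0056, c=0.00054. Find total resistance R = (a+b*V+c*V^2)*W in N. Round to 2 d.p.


b*V = 0.0056 * 46 = 0.2576
c*V^2 = 0.00054 * 2116 = 1.14264
R_per_t = 1.69 + 0.2576 + 1.14264 = 3.09024 N/t
R_total = 3.09024 * 123 = 380.10 N

380.10


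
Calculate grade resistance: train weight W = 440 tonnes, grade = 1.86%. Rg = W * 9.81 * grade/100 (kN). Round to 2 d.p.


Rg = W * 9.81 * grade / 100
Rg = 440 * 9.81 * 1.86 / 100
Rg = 4316.4 * 0.0186
Rg = 80.29 kN

80.29


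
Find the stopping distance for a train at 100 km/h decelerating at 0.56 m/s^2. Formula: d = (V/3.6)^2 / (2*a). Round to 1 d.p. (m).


Convert speed: V = 100 / 3.6 = 27.7778 m/s
V^2 = 771.6049
d = 771.6049 / (2 * 0.56)
d = 771.6049 / 1.12
d = 688.9 m

688.9


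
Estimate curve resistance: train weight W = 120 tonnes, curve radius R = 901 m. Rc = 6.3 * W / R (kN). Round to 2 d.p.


Rc = 6.3 * W / R
Rc = 6.3 * 120 / 901
Rc = 756.0 / 901
Rc = 0.84 kN

0.84


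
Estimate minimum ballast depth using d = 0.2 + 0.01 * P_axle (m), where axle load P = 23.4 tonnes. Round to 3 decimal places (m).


d = 0.2 + 0.01 * 23.4
d = 0.2 + 0.234
d = 0.434 m

0.434


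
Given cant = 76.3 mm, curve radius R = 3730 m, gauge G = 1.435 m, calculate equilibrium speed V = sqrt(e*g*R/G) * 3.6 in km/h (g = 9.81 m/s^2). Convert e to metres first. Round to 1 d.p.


Convert cant: e = 76.3 mm = 0.0763 m
V_ms = sqrt(0.0763 * 9.81 * 3730 / 1.435)
V_ms = sqrt(1945.586195) = 44.1088 m/s
V = 44.1088 * 3.6 = 158.8 km/h

158.8


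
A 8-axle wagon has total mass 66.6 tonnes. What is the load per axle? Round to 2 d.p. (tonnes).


Load per axle = total weight / number of axles
Load = 66.6 / 8
Load = 8.33 tonnes

8.33


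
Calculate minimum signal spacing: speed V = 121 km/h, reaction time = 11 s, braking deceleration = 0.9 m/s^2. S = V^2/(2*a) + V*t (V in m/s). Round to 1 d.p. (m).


V = 121 / 3.6 = 33.6111 m/s
Braking distance = 33.6111^2 / (2*0.9) = 627.6149 m
Sighting distance = 33.6111 * 11 = 369.7222 m
S = 627.6149 + 369.7222 = 997.3 m

997.3


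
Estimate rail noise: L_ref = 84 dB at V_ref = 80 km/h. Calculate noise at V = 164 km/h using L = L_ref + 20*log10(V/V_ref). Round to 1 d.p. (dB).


V/V_ref = 164 / 80 = 2.05
log10(2.05) = 0.311754
20 * 0.311754 = 6.2351
L = 84 + 6.2351 = 90.2 dB

90.2


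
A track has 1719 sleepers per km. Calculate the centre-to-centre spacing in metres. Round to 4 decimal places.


Spacing = 1000 m / number of sleepers
Spacing = 1000 / 1719
Spacing = 0.5817 m

0.5817


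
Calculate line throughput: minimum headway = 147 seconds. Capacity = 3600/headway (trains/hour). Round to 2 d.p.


Capacity = 3600 / headway
Capacity = 3600 / 147
Capacity = 24.49 trains/hour

24.49


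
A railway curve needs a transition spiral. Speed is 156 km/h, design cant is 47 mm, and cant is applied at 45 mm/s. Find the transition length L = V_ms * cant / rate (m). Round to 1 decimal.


Convert speed: V = 156 / 3.6 = 43.3333 m/s
L = 43.3333 * 47 / 45
L = 2036.6667 / 45
L = 45.3 m

45.3


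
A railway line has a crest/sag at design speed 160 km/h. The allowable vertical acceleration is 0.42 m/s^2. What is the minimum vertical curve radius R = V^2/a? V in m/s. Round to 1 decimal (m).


Convert speed: V = 160 / 3.6 = 44.4444 m/s
V^2 = 1975.3086 m^2/s^2
R_v = 1975.3086 / 0.42
R_v = 4703.1 m

4703.1


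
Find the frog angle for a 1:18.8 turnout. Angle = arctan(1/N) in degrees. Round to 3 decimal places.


1/N = 1/18.8 = 0.053191
angle = arctan(0.053191) = 0.053141 rad
angle = 0.053141 * 180/pi = 3.045 degrees

3.045


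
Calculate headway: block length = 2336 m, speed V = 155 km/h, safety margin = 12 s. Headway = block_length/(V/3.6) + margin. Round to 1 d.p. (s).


V = 155 / 3.6 = 43.0556 m/s
Block traversal time = 2336 / 43.0556 = 54.2555 s
Headway = 54.2555 + 12
Headway = 66.3 s

66.3


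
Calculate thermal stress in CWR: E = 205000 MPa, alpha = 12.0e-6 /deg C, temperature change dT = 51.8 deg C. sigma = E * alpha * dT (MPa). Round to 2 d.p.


sigma = E * alpha * dT
sigma = 205000 * 12.0e-6 * 51.8
sigma = 2.46 * 51.8
sigma = 127.43 MPa

127.43


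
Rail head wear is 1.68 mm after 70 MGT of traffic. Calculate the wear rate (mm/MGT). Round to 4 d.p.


Wear rate = total wear / cumulative tonnage
Rate = 1.68 / 70
Rate = 0.0240 mm/MGT

0.0240


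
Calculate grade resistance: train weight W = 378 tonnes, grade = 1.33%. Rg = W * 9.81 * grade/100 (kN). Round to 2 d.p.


Rg = W * 9.81 * grade / 100
Rg = 378 * 9.81 * 1.33 / 100
Rg = 3708.18 * 0.0133
Rg = 49.32 kN

49.32


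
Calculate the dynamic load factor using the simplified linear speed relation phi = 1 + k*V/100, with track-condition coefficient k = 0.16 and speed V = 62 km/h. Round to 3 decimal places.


phi = 1 + k * V / 100
phi = 1 + 0.16 * 62 / 100
phi = 1 + 0.0992
phi = 1.099

1.099


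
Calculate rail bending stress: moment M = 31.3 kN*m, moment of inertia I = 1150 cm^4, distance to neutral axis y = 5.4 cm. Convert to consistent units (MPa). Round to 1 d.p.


Convert units:
M = 31.3 kN*m = 31300000 N*mm
y = 5.4 cm = 54 mm
I = 1150 cm^4 = 11500000 mm^4
sigma = 31300000 * 54 / 11500000
sigma = 147.0 MPa

147.0


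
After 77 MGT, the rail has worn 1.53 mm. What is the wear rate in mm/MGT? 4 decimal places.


Wear rate = total wear / cumulative tonnage
Rate = 1.53 / 77
Rate = 0.0199 mm/MGT

0.0199


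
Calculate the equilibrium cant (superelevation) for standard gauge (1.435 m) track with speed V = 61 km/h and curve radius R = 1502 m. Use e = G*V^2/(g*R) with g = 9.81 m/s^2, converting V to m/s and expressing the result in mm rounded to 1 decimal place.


Convert speed: V = 61 / 3.6 = 16.9444 m/s
Apply formula: e = 1.435 * 16.9444^2 / (9.81 * 1502)
e = 1.435 * 287.1142 / 14734.62
e = 0.027962 m = 28.0 mm

28.0


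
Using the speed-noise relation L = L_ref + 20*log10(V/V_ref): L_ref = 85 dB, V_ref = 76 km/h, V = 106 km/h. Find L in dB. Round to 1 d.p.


V/V_ref = 106 / 76 = 1.394737
log10(1.394737) = 0.144492
20 * 0.144492 = 2.8898
L = 85 + 2.8898 = 87.9 dB

87.9


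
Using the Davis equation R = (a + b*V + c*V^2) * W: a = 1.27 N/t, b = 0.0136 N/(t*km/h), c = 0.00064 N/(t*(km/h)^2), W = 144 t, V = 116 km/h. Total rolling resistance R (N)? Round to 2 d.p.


b*V = 0.0136 * 116 = 1.5776
c*V^2 = 0.00064 * 13456 = 8.61184
R_per_t = 1.27 + 1.5776 + 8.61184 = 11.45944 N/t
R_total = 11.45944 * 144 = 1650.16 N

1650.16


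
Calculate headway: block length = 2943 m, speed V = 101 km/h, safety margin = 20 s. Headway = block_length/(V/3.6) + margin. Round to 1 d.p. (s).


V = 101 / 3.6 = 28.0556 m/s
Block traversal time = 2943 / 28.0556 = 104.899 s
Headway = 104.899 + 20
Headway = 124.9 s

124.9


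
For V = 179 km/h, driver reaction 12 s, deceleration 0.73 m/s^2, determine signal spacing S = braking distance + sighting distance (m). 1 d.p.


V = 179 / 3.6 = 49.7222 m/s
Braking distance = 49.7222^2 / (2*0.73) = 1693.3557 m
Sighting distance = 49.7222 * 12 = 596.6667 m
S = 1693.3557 + 596.6667 = 2290.0 m

2290.0


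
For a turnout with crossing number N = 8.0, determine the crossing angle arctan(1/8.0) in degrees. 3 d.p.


1/N = 1/8.0 = 0.125
angle = arctan(0.125) = 0.124355 rad
angle = 0.124355 * 180/pi = 7.125 degrees

7.125


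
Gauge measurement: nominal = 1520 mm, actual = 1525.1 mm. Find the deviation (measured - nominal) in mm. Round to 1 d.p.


Deviation = measured - nominal
Deviation = 1525.1 - 1520
Deviation = 5.1 mm

5.1


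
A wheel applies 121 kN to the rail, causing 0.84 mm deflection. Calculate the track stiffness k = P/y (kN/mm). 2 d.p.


Track stiffness k = P / y
k = 121 / 0.84
k = 144.05 kN/mm

144.05


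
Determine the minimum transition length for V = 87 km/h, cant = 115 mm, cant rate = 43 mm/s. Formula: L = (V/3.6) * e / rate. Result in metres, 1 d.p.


Convert speed: V = 87 / 3.6 = 24.1667 m/s
L = 24.1667 * 115 / 43
L = 2779.1667 / 43
L = 64.6 m

64.6


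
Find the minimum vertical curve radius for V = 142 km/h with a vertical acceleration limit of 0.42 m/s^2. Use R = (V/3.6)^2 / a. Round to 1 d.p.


Convert speed: V = 142 / 3.6 = 39.4444 m/s
V^2 = 1555.8642 m^2/s^2
R_v = 1555.8642 / 0.42
R_v = 3704.4 m

3704.4


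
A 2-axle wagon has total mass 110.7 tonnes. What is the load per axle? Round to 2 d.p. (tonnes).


Load per axle = total weight / number of axles
Load = 110.7 / 2
Load = 55.35 tonnes

55.35


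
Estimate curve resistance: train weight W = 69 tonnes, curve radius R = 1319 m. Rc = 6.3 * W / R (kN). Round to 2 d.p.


Rc = 6.3 * W / R
Rc = 6.3 * 69 / 1319
Rc = 434.7 / 1319
Rc = 0.33 kN

0.33


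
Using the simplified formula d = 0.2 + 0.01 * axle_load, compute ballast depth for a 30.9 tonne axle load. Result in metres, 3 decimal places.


d = 0.2 + 0.01 * 30.9
d = 0.2 + 0.309
d = 0.509 m

0.509


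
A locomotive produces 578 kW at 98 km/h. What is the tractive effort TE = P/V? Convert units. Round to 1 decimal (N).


Convert: P = 578 kW = 578000 W
V = 98 / 3.6 = 27.2222 m/s
TE = 578000 / 27.2222
TE = 21232.7 N

21232.7


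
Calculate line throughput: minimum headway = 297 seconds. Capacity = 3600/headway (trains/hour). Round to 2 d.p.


Capacity = 3600 / headway
Capacity = 3600 / 297
Capacity = 12.12 trains/hour

12.12


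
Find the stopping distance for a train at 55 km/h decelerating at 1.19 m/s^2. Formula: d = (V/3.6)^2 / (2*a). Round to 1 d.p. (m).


Convert speed: V = 55 / 3.6 = 15.2778 m/s
V^2 = 233.4105
d = 233.4105 / (2 * 1.19)
d = 233.4105 / 2.38
d = 98.1 m

98.1


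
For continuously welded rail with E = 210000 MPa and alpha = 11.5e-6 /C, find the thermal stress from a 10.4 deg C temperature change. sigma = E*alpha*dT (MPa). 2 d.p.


sigma = E * alpha * dT
sigma = 210000 * 11.5e-6 * 10.4
sigma = 2.415 * 10.4
sigma = 25.12 MPa

25.12


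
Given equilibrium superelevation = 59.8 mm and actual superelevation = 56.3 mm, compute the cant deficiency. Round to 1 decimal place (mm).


Cant deficiency = equilibrium cant - actual cant
CD = 59.8 - 56.3
CD = 3.5 mm

3.5


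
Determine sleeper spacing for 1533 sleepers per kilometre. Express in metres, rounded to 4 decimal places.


Spacing = 1000 m / number of sleepers
Spacing = 1000 / 1533
Spacing = 0.6523 m

0.6523


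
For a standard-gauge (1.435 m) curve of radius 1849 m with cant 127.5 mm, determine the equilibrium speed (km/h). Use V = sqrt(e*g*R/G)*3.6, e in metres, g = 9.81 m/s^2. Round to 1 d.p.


Convert cant: e = 127.5 mm = 0.1275 m
V_ms = sqrt(0.1275 * 9.81 * 1849 / 1.435)
V_ms = sqrt(1611.625767) = 40.1451 m/s
V = 40.1451 * 3.6 = 144.5 km/h

144.5


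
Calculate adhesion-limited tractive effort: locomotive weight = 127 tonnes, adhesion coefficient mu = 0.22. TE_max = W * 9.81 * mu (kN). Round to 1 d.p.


TE_max = W * g * mu
TE_max = 127 * 9.81 * 0.22
TE_max = 1245.87 * 0.22
TE_max = 274.1 kN

274.1


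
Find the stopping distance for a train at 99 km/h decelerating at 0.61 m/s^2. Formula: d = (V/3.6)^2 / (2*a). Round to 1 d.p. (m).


Convert speed: V = 99 / 3.6 = 27.5 m/s
V^2 = 756.25
d = 756.25 / (2 * 0.61)
d = 756.25 / 1.22
d = 619.9 m

619.9


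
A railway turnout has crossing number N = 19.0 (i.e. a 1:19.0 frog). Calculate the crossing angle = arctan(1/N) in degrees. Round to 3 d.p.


1/N = 1/19.0 = 0.052632
angle = arctan(0.052632) = 0.052583 rad
angle = 0.052583 * 180/pi = 3.013 degrees

3.013


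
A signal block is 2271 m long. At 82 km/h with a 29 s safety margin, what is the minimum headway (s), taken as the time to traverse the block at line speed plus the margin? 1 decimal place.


V = 82 / 3.6 = 22.7778 m/s
Block traversal time = 2271 / 22.7778 = 99.7024 s
Headway = 99.7024 + 29
Headway = 128.7 s

128.7
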